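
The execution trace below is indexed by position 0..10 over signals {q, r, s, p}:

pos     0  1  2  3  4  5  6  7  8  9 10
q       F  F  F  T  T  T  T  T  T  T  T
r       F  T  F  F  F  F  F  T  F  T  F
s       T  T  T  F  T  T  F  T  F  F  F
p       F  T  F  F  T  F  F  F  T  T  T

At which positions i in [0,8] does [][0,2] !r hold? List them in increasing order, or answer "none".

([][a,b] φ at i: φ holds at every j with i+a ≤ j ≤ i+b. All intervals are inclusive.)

Evaluate at each i in [0,8]:
  i=0: ✗ (fails at j=1)
  i=1: ✗ (fails at j=1)
  i=2: ✓ (all of [2,4])
  i=3: ✓ (all of [3,5])
  i=4: ✓ (all of [4,6])
  i=5: ✗ (fails at j=7)
  i=6: ✗ (fails at j=7)
  i=7: ✗ (fails at j=7)
  i=8: ✗ (fails at j=9)

2, 3, 4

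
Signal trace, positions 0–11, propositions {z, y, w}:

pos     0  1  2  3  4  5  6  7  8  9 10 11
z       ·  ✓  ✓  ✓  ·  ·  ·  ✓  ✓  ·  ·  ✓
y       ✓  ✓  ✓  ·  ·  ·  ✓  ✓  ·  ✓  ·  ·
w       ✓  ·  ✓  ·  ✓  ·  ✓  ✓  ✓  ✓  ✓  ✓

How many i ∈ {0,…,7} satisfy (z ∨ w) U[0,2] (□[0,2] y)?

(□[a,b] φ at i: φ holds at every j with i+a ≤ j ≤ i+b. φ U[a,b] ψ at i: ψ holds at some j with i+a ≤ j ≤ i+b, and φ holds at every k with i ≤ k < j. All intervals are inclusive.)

Evaluate at each i in [0,7]:
  i=0: ✓ (rhs at j=0)
  i=1: ✗ (no rhs in [1,3])
  i=2: ✗ (no rhs in [2,4])
  i=3: ✗ (no rhs in [3,5])
  i=4: ✗ (no rhs in [4,6])
  i=5: ✗ (no rhs in [5,7])
  i=6: ✗ (no rhs in [6,8])
  i=7: ✗ (no rhs in [7,9])
Positions where it holds: {0} → 1.

1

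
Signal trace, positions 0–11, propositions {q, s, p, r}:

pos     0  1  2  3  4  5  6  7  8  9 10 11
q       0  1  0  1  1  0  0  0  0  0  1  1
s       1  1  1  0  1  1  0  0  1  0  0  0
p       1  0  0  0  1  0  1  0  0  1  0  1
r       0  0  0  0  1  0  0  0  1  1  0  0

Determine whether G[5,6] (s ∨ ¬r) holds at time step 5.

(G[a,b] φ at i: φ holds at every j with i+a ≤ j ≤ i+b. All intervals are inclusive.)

Check (s ∨ ¬r) at every j in [10,11]:
  j=10: true
  j=11: true
All positions satisfy it → formula holds.

Holds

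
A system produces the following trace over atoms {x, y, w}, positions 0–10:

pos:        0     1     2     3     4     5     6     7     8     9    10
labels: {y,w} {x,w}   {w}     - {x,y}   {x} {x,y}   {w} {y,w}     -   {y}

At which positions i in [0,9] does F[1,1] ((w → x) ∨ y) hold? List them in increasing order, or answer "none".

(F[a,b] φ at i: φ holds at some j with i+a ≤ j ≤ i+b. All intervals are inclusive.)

0, 2, 3, 4, 5, 7, 8, 9

Evaluate at each i in [0,9]:
  i=0: ✓ (witness j=1)
  i=1: ✗ (none in [2,2])
  i=2: ✓ (witness j=3)
  i=3: ✓ (witness j=4)
  i=4: ✓ (witness j=5)
  i=5: ✓ (witness j=6)
  i=6: ✗ (none in [7,7])
  i=7: ✓ (witness j=8)
  i=8: ✓ (witness j=9)
  i=9: ✓ (witness j=10)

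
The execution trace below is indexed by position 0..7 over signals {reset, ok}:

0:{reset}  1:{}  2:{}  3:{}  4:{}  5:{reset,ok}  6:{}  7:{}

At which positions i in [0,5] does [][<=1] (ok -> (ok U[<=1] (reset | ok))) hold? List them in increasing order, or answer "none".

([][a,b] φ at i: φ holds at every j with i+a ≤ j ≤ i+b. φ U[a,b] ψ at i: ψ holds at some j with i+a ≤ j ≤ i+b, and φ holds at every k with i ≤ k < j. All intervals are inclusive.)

0, 1, 2, 3, 4, 5

Evaluate at each i in [0,5]:
  i=0: ✓ (all of [0,1])
  i=1: ✓ (all of [1,2])
  i=2: ✓ (all of [2,3])
  i=3: ✓ (all of [3,4])
  i=4: ✓ (all of [4,5])
  i=5: ✓ (all of [5,6])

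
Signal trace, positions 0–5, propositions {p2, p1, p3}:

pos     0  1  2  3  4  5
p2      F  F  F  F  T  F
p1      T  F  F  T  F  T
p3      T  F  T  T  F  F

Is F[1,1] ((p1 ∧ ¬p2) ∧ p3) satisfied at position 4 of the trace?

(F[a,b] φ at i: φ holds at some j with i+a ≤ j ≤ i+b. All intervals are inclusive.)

Check ((p1 ∧ ¬p2) ∧ p3) at each j in [5,5]:
  j=5: false
No position in the window satisfies it → formula fails.

False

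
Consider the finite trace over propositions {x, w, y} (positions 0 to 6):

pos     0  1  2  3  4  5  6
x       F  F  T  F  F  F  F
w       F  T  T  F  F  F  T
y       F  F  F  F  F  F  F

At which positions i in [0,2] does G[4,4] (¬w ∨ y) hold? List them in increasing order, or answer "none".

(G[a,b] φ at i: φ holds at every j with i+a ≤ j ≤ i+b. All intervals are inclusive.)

Evaluate at each i in [0,2]:
  i=0: ✓ (all of [4,4])
  i=1: ✓ (all of [5,5])
  i=2: ✗ (fails at j=6)

0, 1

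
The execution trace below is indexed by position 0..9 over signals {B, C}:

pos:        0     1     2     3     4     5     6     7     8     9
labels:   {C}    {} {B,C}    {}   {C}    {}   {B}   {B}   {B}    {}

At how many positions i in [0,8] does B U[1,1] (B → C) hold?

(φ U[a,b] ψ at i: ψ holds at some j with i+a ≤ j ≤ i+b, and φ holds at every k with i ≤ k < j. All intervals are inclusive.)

2

Evaluate at each i in [0,8]:
  i=0: ✗ (lhs fails at k=0 before rhs at j=1)
  i=1: ✗ (lhs fails at k=1 before rhs at j=2)
  i=2: ✓ (rhs at j=3; lhs holds on [2,2])
  i=3: ✗ (lhs fails at k=3 before rhs at j=4)
  i=4: ✗ (lhs fails at k=4 before rhs at j=5)
  i=5: ✗ (no rhs in [6,6])
  i=6: ✗ (no rhs in [7,7])
  i=7: ✗ (no rhs in [8,8])
  i=8: ✓ (rhs at j=9; lhs holds on [8,8])
Positions where it holds: {2, 8} → 2.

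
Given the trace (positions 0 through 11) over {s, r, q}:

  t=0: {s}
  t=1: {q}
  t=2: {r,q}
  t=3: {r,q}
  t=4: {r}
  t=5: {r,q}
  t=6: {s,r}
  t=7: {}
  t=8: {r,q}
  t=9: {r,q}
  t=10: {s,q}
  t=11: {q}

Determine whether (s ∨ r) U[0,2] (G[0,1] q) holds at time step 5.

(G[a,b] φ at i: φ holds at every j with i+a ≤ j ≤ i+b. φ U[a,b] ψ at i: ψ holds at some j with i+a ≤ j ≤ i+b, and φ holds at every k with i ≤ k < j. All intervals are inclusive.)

Need some j in [5,7] with G[0,1] q, and (s ∨ r) at every k in [5,j-1].
  j=5: G[0,1] q — fails at 6.
  j=6: G[0,1] q — fails at 6.
  j=7: G[0,1] q — fails at 7.
No j in the window works → until fails.

No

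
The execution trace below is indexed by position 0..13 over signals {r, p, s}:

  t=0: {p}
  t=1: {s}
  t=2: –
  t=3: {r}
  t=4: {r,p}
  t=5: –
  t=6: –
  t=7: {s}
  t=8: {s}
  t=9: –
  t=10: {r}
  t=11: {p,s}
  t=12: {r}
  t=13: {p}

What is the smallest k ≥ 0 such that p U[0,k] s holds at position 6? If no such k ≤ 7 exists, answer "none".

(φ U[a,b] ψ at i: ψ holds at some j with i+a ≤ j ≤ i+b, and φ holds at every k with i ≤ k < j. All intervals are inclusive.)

Need earliest j ≥ 6 with s, and p at every k in [6,j-1].
  j=6: rhs fails.
  j=7: rhs holds but lhs fails at k=6.
  j=8: rhs holds but lhs fails at k=6.
  j=9: rhs fails.
  j=10: rhs fails.
  j=11: rhs holds but lhs fails at k=6.
  j=12: rhs fails.
  j=13: rhs fails.
No witness within the range → none.

none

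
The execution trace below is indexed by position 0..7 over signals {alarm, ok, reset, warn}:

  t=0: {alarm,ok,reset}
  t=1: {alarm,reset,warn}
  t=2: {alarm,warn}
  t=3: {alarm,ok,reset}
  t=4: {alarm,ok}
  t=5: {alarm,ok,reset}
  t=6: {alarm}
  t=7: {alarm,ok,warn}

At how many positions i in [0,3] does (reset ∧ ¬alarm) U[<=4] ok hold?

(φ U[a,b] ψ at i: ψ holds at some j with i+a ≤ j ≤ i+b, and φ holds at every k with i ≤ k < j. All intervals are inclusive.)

Evaluate at each i in [0,3]:
  i=0: ✓ (rhs at j=0)
  i=1: ✗ (lhs fails at k=1 before rhs at j=3)
  i=2: ✗ (lhs fails at k=2 before rhs at j=3)
  i=3: ✓ (rhs at j=3)
Positions where it holds: {0, 3} → 2.

2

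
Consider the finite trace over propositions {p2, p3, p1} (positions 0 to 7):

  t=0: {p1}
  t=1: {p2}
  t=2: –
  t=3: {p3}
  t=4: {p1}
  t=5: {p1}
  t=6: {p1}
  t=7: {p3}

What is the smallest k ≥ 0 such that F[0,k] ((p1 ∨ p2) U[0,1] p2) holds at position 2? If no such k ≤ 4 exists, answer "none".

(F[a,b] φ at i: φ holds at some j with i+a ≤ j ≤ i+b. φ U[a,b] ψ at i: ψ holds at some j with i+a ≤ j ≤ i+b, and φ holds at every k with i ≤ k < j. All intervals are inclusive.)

Scan j = 2,3,… for ((p1 ∨ p2) U[0,1] p2):
  j=2: fails
  j=3: fails
  j=4: fails
  j=5: fails
  j=6: fails
No j in [2,6] satisfies it → none.

none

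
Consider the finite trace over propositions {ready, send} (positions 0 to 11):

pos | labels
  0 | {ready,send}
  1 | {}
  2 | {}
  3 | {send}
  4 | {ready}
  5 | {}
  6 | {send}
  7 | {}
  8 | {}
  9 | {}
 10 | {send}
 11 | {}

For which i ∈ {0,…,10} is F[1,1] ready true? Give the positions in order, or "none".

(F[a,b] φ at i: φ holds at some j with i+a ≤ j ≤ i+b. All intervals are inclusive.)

Evaluate at each i in [0,10]:
  i=0: ✗ (none in [1,1])
  i=1: ✗ (none in [2,2])
  i=2: ✗ (none in [3,3])
  i=3: ✓ (witness j=4)
  i=4: ✗ (none in [5,5])
  i=5: ✗ (none in [6,6])
  i=6: ✗ (none in [7,7])
  i=7: ✗ (none in [8,8])
  i=8: ✗ (none in [9,9])
  i=9: ✗ (none in [10,10])
  i=10: ✗ (none in [11,11])

3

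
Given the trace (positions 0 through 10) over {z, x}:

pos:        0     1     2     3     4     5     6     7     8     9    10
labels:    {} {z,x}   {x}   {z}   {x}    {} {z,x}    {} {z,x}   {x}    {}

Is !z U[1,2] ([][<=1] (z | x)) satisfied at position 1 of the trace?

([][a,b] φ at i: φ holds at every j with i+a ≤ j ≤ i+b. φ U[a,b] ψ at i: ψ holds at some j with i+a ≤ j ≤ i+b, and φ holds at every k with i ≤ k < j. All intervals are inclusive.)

False

Need some j in [2,3] with [][<=1] (z | x), and !z at every k in [1,j-1].
  j=2: [][<=1] (z | x) holds, but !z fails at k=1 → not this j.
  j=3: [][<=1] (z | x) holds, but !z fails at k=1 → not this j.
No j in the window works → until fails.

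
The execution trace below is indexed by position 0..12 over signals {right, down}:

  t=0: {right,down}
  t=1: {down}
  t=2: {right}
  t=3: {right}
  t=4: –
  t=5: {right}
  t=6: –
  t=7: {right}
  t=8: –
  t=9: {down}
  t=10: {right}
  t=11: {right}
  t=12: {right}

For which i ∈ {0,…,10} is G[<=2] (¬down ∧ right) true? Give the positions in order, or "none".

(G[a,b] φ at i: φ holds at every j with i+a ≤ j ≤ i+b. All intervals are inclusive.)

10

Evaluate at each i in [0,10]:
  i=0: ✗ (fails at j=0)
  i=1: ✗ (fails at j=1)
  i=2: ✗ (fails at j=4)
  i=3: ✗ (fails at j=4)
  i=4: ✗ (fails at j=4)
  i=5: ✗ (fails at j=6)
  i=6: ✗ (fails at j=6)
  i=7: ✗ (fails at j=8)
  i=8: ✗ (fails at j=8)
  i=9: ✗ (fails at j=9)
  i=10: ✓ (all of [10,12])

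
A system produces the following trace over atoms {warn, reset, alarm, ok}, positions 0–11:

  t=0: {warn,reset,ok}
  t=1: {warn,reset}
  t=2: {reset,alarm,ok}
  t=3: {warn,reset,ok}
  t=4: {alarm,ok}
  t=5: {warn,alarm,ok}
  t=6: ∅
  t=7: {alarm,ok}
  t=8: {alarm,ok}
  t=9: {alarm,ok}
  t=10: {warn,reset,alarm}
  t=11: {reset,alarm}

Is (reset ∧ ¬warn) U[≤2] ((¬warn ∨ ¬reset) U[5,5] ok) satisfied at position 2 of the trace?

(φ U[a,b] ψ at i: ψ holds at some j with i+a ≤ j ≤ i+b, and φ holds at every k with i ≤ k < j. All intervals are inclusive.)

False

Need some j in [2,4] with ((¬warn ∨ ¬reset) U[5,5] ok), and (reset ∧ ¬warn) at every k in [2,j-1].
  j=2: ((¬warn ∨ ¬reset) U[5,5] ok) — fails.
  j=3: ((¬warn ∨ ¬reset) U[5,5] ok) — fails.
  j=4: ((¬warn ∨ ¬reset) U[5,5] ok) holds, but (reset ∧ ¬warn) fails at k=3 → not this j.
No j in the window works → until fails.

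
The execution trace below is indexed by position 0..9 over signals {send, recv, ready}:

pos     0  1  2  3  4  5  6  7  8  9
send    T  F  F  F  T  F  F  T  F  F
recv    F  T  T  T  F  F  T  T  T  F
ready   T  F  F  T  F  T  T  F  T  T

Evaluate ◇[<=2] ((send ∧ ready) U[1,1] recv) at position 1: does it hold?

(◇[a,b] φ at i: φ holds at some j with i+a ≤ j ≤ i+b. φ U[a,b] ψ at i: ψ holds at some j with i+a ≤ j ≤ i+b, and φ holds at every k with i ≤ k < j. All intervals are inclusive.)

Check ((send ∧ ready) U[1,1] recv) at each j in [1,3]:
  j=1: fails
  j=2: fails
  j=3: fails
No position in the window satisfies it → formula fails.

False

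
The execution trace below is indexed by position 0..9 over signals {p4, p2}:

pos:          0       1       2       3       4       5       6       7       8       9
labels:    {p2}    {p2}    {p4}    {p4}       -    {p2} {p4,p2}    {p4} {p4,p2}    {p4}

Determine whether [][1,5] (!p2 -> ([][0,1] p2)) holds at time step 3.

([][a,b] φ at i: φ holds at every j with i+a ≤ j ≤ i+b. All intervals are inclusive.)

False

Check (!p2 -> ([][0,1] p2)) at every j in [4,8]:
  j=4: antecedent true; consequent fails at 4 → ✗
  j=5: antecedent false → ✓
  j=6: antecedent false → ✓
  j=7: antecedent true; consequent fails at 7 → ✗
  j=8: antecedent false → ✓
Fails at j=4 → formula fails.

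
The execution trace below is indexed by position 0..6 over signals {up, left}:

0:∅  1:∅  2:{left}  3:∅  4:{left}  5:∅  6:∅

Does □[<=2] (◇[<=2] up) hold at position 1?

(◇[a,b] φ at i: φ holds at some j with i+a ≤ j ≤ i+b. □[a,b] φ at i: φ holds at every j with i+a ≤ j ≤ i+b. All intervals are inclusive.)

Check ◇[<=2] up at every j in [1,3]:
  j=1: fails (none in [1,3])
  j=2: fails (none in [2,4])
  j=3: fails (none in [3,5])
Fails at j=1 → formula fails.

No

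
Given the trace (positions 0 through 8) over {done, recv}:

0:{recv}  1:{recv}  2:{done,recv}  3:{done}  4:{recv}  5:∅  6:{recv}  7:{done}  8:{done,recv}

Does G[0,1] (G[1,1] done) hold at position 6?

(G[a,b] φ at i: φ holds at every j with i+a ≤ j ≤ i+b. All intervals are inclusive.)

Yes

Check G[1,1] done at every j in [6,7]:
  j=6: holds on [7,7]
  j=7: holds on [8,8]
All positions satisfy it → formula holds.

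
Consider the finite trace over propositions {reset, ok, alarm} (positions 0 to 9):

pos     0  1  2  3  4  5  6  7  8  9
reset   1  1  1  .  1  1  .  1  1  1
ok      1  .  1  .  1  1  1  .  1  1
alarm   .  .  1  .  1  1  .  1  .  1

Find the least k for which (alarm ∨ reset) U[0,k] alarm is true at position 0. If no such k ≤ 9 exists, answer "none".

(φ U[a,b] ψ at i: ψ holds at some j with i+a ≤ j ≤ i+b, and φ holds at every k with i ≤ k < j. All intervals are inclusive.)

Need earliest j ≥ 0 with alarm, and (alarm ∨ reset) at every k in [0,j-1].
  j=0: rhs fails.
  j=1: rhs fails.
  j=2: rhs holds; lhs holds on [0,1]. k = 2.

2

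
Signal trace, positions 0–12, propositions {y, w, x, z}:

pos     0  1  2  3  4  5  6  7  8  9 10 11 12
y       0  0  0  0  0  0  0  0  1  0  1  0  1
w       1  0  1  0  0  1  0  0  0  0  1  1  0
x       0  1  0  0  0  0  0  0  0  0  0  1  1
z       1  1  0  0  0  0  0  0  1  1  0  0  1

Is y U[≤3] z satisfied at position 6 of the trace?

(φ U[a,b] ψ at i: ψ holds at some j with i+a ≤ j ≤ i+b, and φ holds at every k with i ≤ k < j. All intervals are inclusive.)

Need some j in [6,9] with z, and y at every k in [6,j-1].
  j=6: z false.
  j=7: z false.
  j=8: z holds, but y fails at k=6 → not this j.
  j=9: z holds, but y fails at k=6 → not this j.
No j in the window works → until fails.

No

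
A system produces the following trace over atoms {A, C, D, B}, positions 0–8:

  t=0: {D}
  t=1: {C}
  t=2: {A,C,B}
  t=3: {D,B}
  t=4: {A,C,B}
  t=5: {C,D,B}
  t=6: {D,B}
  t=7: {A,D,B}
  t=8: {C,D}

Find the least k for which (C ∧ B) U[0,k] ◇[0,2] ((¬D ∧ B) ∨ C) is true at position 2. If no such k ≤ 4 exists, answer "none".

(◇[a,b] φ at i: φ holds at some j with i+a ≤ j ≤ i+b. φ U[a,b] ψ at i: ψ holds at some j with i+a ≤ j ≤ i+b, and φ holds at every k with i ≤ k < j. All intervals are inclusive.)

0

Need earliest j ≥ 2 with ◇[0,2] ((¬D ∧ B) ∨ C), and (C ∧ B) at every k in [2,j-1].
  j=2: rhs holds (empty prefix). k = 0.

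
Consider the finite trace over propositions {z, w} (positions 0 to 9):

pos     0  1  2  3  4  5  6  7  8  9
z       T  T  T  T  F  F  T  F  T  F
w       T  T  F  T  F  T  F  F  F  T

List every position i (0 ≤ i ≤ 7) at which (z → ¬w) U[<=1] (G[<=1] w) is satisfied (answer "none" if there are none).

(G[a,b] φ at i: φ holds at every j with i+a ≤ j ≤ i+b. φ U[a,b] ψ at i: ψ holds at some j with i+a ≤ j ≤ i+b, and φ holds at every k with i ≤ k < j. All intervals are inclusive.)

Evaluate at each i in [0,7]:
  i=0: ✓ (rhs at j=0)
  i=1: ✗ (no rhs in [1,2])
  i=2: ✗ (no rhs in [2,3])
  i=3: ✗ (no rhs in [3,4])
  i=4: ✗ (no rhs in [4,5])
  i=5: ✗ (no rhs in [5,6])
  i=6: ✗ (no rhs in [6,7])
  i=7: ✗ (no rhs in [7,8])

0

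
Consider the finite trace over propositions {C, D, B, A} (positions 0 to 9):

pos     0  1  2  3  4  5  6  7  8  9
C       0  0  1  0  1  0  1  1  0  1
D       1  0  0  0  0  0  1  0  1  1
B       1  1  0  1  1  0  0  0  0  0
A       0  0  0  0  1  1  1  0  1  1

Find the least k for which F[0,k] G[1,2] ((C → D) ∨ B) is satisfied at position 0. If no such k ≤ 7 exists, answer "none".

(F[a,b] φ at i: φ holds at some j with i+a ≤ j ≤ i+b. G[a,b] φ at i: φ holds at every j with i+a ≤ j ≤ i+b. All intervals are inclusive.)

2

Scan j = 0,1,… for G[1,2] ((C → D) ∨ B):
  j=0: fails
  j=1: fails
  j=2: holds
First hit at j=2, so smallest k = 2-0 = 2.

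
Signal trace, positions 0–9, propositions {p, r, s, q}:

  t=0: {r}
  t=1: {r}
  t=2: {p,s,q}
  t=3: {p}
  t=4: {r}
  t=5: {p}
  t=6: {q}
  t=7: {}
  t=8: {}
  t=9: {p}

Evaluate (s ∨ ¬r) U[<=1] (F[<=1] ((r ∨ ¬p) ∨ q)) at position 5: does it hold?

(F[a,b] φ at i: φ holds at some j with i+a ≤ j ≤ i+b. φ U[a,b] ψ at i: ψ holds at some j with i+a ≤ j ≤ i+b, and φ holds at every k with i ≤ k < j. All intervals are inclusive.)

True

Need some j in [5,6] with F[<=1] ((r ∨ ¬p) ∨ q), and (s ∨ ¬r) at every k in [5,j-1].
  j=5: F[<=1] ((r ∨ ¬p) ∨ q) holds; no prefix to check → satisfied.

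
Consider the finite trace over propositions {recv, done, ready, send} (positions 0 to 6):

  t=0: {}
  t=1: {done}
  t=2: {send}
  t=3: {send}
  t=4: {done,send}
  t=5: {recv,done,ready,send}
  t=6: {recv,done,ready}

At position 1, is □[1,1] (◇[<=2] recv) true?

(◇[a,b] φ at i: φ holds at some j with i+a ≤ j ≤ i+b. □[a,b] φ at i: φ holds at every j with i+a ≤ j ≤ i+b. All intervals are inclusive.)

Check ◇[<=2] recv at every j in [2,2]:
  j=2: fails (none in [2,4])
Fails at j=2 → formula fails.

No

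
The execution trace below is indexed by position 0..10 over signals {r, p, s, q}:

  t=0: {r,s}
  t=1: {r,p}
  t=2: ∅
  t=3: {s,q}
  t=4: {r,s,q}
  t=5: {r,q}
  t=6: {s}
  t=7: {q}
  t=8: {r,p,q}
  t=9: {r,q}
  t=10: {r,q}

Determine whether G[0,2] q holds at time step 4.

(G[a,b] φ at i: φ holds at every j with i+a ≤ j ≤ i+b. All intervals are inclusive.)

Check q at every j in [4,6]:
  j=4: true
  j=5: true
  j=6: false
Fails at j=6 → formula fails.

False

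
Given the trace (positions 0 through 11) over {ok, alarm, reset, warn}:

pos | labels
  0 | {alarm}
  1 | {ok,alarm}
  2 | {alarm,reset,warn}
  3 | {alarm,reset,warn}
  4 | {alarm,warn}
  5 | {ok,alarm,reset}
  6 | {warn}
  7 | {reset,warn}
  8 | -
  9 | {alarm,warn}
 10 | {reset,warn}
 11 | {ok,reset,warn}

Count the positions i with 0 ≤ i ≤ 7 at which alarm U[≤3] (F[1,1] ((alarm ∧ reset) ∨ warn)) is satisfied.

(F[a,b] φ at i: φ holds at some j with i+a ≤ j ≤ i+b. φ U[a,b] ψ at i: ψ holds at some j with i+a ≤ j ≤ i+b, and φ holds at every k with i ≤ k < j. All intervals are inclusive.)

7

Evaluate at each i in [0,7]:
  i=0: ✓ (rhs at j=1; lhs holds on [0,0])
  i=1: ✓ (rhs at j=1)
  i=2: ✓ (rhs at j=2)
  i=3: ✓ (rhs at j=3)
  i=4: ✓ (rhs at j=4)
  i=5: ✓ (rhs at j=5)
  i=6: ✓ (rhs at j=6)
  i=7: ✗ (lhs fails at k=7 before rhs at j=8)
Positions where it holds: {0, 1, 2, 3, 4, 5, 6} → 7.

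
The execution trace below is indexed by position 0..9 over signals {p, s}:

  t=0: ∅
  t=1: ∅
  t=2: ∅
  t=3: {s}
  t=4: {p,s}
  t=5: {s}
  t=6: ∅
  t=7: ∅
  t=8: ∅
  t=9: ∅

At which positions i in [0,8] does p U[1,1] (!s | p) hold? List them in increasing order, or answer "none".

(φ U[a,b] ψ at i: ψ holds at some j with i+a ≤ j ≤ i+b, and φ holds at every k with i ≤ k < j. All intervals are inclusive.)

Evaluate at each i in [0,8]:
  i=0: ✗ (lhs fails at k=0 before rhs at j=1)
  i=1: ✗ (lhs fails at k=1 before rhs at j=2)
  i=2: ✗ (no rhs in [3,3])
  i=3: ✗ (lhs fails at k=3 before rhs at j=4)
  i=4: ✗ (no rhs in [5,5])
  i=5: ✗ (lhs fails at k=5 before rhs at j=6)
  i=6: ✗ (lhs fails at k=6 before rhs at j=7)
  i=7: ✗ (lhs fails at k=7 before rhs at j=8)
  i=8: ✗ (lhs fails at k=8 before rhs at j=9)

none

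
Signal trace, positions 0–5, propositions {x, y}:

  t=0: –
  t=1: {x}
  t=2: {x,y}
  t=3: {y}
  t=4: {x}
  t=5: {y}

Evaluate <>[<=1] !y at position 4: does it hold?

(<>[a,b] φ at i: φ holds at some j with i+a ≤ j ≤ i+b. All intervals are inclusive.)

True

Check !y at each j in [4,5]:
  j=4: true
  j=5: false
Found at j=4 → formula holds.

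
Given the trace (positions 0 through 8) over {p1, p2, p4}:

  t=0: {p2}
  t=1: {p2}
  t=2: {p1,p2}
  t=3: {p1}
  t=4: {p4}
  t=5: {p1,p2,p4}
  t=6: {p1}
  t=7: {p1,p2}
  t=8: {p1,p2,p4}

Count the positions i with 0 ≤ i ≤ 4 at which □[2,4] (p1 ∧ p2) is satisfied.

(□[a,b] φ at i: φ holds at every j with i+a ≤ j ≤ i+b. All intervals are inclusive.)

Evaluate at each i in [0,4]:
  i=0: ✗ (fails at j=3)
  i=1: ✗ (fails at j=3)
  i=2: ✗ (fails at j=4)
  i=3: ✗ (fails at j=6)
  i=4: ✗ (fails at j=6)
Positions where it holds: {} → 0.

0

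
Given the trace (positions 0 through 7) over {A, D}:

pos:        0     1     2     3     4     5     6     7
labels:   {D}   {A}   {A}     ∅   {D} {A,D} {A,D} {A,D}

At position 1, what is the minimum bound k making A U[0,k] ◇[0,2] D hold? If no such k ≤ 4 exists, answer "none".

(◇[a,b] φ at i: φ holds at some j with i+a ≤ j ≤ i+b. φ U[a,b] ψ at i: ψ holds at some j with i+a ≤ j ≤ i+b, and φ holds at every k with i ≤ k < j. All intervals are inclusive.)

1

Need earliest j ≥ 1 with ◇[0,2] D, and A at every k in [1,j-1].
  j=1: rhs fails.
  j=2: rhs holds; lhs holds on [1,1]. k = 1.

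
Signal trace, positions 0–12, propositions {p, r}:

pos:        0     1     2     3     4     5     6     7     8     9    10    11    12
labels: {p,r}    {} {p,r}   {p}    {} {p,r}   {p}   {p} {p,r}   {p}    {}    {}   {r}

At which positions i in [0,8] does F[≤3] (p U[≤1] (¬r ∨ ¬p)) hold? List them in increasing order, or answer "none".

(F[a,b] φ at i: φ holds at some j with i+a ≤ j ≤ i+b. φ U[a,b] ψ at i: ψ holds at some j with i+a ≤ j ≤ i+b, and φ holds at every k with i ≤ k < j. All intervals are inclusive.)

0, 1, 2, 3, 4, 5, 6, 7, 8

Evaluate at each i in [0,8]:
  i=0: ✓ (witness j=0)
  i=1: ✓ (witness j=1)
  i=2: ✓ (witness j=2)
  i=3: ✓ (witness j=3)
  i=4: ✓ (witness j=4)
  i=5: ✓ (witness j=5)
  i=6: ✓ (witness j=6)
  i=7: ✓ (witness j=7)
  i=8: ✓ (witness j=8)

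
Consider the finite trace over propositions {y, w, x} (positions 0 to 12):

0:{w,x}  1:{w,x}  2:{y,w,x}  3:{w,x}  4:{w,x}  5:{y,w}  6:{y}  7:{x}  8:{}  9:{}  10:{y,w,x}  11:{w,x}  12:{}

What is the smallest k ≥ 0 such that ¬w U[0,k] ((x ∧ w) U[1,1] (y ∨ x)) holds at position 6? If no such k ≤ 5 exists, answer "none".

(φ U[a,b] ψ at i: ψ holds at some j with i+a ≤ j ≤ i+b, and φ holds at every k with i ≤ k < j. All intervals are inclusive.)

Need earliest j ≥ 6 with ((x ∧ w) U[1,1] (y ∨ x)), and ¬w at every k in [6,j-1].
  j=6: rhs fails.
  j=7: rhs fails.
  j=8: rhs fails.
  j=9: rhs fails.
  j=10: rhs holds; lhs holds on [6,9]. k = 4.

4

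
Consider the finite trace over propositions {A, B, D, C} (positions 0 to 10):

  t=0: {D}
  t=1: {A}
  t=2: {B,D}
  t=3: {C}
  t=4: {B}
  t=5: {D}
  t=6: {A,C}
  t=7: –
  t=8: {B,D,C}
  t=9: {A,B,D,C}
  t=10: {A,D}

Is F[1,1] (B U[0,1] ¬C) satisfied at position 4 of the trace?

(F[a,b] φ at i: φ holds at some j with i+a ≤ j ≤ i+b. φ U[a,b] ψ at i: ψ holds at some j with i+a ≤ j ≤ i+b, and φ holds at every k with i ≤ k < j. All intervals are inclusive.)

Holds

Check (B U[0,1] ¬C) at each j in [5,5]:
  j=5: holds
Found at j=5 → formula holds.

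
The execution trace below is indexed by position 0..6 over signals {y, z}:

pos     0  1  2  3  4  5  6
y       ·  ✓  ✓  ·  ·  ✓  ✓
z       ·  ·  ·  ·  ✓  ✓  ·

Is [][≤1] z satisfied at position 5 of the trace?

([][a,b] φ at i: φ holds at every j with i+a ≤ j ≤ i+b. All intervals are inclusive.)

Check z at every j in [5,6]:
  j=5: true
  j=6: false
Fails at j=6 → formula fails.

False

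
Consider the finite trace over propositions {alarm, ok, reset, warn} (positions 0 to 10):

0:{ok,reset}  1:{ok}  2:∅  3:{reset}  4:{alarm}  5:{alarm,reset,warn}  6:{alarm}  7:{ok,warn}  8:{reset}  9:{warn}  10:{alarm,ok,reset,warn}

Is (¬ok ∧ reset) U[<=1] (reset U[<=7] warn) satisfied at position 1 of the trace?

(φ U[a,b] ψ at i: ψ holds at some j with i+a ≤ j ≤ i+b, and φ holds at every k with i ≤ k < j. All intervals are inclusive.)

Need some j in [1,2] with (reset U[<=7] warn), and (¬ok ∧ reset) at every k in [1,j-1].
  j=1: (reset U[<=7] warn) — fails.
  j=2: (reset U[<=7] warn) — fails.
No j in the window works → until fails.

Does not hold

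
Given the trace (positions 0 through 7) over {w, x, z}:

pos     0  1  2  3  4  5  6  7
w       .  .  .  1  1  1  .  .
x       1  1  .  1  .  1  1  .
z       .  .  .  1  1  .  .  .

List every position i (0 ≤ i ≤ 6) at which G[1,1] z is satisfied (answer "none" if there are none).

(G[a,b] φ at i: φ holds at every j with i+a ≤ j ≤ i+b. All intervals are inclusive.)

Evaluate at each i in [0,6]:
  i=0: ✗ (fails at j=1)
  i=1: ✗ (fails at j=2)
  i=2: ✓ (all of [3,3])
  i=3: ✓ (all of [4,4])
  i=4: ✗ (fails at j=5)
  i=5: ✗ (fails at j=6)
  i=6: ✗ (fails at j=7)

2, 3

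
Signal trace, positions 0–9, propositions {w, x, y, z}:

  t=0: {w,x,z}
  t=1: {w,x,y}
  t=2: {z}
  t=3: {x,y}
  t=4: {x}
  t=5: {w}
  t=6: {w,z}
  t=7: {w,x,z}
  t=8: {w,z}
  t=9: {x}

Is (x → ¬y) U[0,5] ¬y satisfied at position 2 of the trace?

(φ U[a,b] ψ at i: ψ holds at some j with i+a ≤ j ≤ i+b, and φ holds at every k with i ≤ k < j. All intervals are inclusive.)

True

Need some j in [2,7] with ¬y, and (x → ¬y) at every k in [2,j-1].
  j=2: ¬y holds; no prefix to check → satisfied.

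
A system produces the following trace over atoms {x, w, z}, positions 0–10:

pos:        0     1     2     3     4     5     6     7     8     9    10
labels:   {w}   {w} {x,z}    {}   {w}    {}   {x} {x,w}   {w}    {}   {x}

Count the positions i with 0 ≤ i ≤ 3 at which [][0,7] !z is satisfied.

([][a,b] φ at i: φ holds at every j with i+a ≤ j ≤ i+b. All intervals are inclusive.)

1

Evaluate at each i in [0,3]:
  i=0: ✗ (fails at j=2)
  i=1: ✗ (fails at j=2)
  i=2: ✗ (fails at j=2)
  i=3: ✓ (all of [3,10])
Positions where it holds: {3} → 1.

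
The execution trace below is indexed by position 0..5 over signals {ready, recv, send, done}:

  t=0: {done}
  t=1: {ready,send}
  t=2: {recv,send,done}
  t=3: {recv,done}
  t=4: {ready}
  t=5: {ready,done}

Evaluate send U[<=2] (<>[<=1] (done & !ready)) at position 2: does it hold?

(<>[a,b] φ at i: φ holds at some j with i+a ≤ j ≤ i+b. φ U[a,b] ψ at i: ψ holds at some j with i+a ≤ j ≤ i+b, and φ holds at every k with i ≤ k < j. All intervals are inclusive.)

Need some j in [2,4] with <>[<=1] (done & !ready), and send at every k in [2,j-1].
  j=2: <>[<=1] (done & !ready) holds; no prefix to check → satisfied.

Holds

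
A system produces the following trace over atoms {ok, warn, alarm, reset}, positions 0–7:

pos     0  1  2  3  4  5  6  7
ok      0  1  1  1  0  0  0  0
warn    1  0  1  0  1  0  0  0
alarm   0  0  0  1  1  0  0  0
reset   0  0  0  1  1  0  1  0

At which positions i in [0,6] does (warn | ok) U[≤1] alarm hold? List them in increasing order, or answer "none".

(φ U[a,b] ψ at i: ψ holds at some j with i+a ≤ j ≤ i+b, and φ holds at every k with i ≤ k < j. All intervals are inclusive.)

2, 3, 4

Evaluate at each i in [0,6]:
  i=0: ✗ (no rhs in [0,1])
  i=1: ✗ (no rhs in [1,2])
  i=2: ✓ (rhs at j=3; lhs holds on [2,2])
  i=3: ✓ (rhs at j=3)
  i=4: ✓ (rhs at j=4)
  i=5: ✗ (no rhs in [5,6])
  i=6: ✗ (no rhs in [6,7])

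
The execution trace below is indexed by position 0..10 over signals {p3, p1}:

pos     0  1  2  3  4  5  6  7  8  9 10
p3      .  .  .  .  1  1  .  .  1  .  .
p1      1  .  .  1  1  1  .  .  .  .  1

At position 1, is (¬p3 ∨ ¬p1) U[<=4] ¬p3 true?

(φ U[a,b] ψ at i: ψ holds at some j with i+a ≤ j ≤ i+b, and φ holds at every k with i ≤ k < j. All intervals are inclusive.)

Need some j in [1,5] with ¬p3, and (¬p3 ∨ ¬p1) at every k in [1,j-1].
  j=1: ¬p3 holds; no prefix to check → satisfied.

Yes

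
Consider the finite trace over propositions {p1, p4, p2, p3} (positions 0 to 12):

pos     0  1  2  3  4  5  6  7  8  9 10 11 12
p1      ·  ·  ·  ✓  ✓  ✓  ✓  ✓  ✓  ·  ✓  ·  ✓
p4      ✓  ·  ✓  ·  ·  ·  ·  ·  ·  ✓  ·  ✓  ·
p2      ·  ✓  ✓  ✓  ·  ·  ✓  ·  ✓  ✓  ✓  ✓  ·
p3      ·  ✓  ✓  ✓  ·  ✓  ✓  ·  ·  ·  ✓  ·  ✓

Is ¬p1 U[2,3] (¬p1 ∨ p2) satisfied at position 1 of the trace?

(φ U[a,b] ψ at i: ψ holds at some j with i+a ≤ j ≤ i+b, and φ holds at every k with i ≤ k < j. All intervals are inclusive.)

Holds

Need some j in [3,4] with (¬p1 ∨ p2), and ¬p1 at every k in [1,j-1].
  j=3: (¬p1 ∨ p2) holds; ¬p1 holds at every k in [1,2] → satisfied.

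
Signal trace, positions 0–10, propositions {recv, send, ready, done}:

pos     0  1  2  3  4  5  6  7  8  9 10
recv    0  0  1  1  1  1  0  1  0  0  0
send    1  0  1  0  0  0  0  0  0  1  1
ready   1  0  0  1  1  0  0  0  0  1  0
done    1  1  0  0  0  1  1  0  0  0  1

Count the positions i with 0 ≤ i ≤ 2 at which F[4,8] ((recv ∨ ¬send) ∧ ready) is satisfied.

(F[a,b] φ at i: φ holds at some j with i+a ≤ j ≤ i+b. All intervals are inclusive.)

Evaluate at each i in [0,2]:
  i=0: ✓ (witness j=4)
  i=1: ✗ (none in [5,9])
  i=2: ✗ (none in [6,10])
Positions where it holds: {0} → 1.

1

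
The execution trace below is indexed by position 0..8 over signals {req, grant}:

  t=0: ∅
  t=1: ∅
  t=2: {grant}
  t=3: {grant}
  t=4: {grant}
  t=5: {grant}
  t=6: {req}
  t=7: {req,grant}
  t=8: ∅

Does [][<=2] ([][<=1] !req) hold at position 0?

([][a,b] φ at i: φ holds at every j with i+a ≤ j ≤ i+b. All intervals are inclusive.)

Holds

Check [][<=1] !req at every j in [0,2]:
  j=0: holds on [0,1]
  j=1: holds on [1,2]
  j=2: holds on [2,3]
All positions satisfy it → formula holds.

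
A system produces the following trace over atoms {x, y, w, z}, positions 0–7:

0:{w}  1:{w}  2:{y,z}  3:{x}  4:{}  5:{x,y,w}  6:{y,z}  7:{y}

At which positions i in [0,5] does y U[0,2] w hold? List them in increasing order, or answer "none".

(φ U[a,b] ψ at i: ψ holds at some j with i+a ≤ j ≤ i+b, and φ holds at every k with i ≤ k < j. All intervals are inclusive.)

Evaluate at each i in [0,5]:
  i=0: ✓ (rhs at j=0)
  i=1: ✓ (rhs at j=1)
  i=2: ✗ (no rhs in [2,4])
  i=3: ✗ (lhs fails at k=3 before rhs at j=5)
  i=4: ✗ (lhs fails at k=4 before rhs at j=5)
  i=5: ✓ (rhs at j=5)

0, 1, 5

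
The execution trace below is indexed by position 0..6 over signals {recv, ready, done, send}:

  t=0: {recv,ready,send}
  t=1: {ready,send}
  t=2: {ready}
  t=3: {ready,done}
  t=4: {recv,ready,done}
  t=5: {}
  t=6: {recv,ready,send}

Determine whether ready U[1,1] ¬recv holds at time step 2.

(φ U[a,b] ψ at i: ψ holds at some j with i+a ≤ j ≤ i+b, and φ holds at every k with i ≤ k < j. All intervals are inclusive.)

Yes

Need some j in [3,3] with ¬recv, and ready at every k in [2,j-1].
  j=3: ¬recv holds; ready holds at every k in [2,2] → satisfied.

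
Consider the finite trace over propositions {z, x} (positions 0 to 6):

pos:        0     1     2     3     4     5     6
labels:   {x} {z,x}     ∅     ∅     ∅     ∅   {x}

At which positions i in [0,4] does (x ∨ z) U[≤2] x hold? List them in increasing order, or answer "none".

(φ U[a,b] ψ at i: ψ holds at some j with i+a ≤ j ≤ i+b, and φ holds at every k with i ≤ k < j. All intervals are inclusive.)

Evaluate at each i in [0,4]:
  i=0: ✓ (rhs at j=0)
  i=1: ✓ (rhs at j=1)
  i=2: ✗ (no rhs in [2,4])
  i=3: ✗ (no rhs in [3,5])
  i=4: ✗ (lhs fails at k=4 before rhs at j=6)

0, 1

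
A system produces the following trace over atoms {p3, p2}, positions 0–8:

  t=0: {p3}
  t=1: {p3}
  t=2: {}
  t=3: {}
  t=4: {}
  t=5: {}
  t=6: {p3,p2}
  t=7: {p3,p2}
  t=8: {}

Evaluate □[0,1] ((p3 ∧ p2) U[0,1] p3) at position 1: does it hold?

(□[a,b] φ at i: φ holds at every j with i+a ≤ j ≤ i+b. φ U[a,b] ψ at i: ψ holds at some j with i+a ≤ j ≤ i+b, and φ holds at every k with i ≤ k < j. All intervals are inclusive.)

Check ((p3 ∧ p2) U[0,1] p3) at every j in [1,2]:
  j=1: holds
  j=2: fails
Fails at j=2 → formula fails.

Does not hold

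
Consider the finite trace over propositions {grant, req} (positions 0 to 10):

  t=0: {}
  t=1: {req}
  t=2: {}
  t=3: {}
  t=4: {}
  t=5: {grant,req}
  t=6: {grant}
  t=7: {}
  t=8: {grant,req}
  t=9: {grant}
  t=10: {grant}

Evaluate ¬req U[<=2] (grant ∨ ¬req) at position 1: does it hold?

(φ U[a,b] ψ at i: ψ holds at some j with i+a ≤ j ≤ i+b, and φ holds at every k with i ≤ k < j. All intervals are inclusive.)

Does not hold

Need some j in [1,3] with (grant ∨ ¬req), and ¬req at every k in [1,j-1].
  j=1: (grant ∨ ¬req) false.
  j=2: (grant ∨ ¬req) holds, but ¬req fails at k=1 → not this j.
  j=3: (grant ∨ ¬req) holds, but ¬req fails at k=1 → not this j.
No j in the window works → until fails.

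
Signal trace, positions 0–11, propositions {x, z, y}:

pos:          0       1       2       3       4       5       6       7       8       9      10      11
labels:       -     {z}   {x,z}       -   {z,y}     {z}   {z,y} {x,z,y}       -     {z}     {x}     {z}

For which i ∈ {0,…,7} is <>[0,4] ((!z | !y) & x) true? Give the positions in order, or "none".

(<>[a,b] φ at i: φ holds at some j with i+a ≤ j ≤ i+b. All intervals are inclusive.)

Evaluate at each i in [0,7]:
  i=0: ✓ (witness j=2)
  i=1: ✓ (witness j=2)
  i=2: ✓ (witness j=2)
  i=3: ✗ (none in [3,7])
  i=4: ✗ (none in [4,8])
  i=5: ✗ (none in [5,9])
  i=6: ✓ (witness j=10)
  i=7: ✓ (witness j=10)

0, 1, 2, 6, 7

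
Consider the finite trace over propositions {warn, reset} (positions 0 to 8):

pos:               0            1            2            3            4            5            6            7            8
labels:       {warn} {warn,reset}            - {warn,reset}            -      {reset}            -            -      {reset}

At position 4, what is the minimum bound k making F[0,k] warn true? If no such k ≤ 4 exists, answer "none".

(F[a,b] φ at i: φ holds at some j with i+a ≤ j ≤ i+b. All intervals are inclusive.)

Scan j = 4,5,… for warn:
  j=4: fails
  j=5: fails
  j=6: fails
  j=7: fails
  j=8: fails
No j in [4,8] satisfies it → none.

none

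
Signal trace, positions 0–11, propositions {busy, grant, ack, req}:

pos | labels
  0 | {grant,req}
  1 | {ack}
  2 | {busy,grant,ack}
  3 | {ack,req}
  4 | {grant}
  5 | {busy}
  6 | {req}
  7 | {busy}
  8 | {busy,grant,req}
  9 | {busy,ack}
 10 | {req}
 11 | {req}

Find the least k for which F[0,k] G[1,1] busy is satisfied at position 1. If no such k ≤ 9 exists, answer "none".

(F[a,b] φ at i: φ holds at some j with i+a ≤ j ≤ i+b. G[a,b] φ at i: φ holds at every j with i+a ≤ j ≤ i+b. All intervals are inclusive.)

0

Scan j = 1,2,… for G[1,1] busy:
  j=1: holds
First hit at j=1, so smallest k = 1-1 = 0.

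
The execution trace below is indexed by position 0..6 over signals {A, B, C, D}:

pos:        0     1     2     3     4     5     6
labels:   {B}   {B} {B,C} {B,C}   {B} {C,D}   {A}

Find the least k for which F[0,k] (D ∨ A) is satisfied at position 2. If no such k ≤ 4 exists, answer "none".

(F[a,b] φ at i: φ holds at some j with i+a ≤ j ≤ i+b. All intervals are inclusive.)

Scan j = 2,3,… for (D ∨ A):
  j=2: fails
  j=3: fails
  j=4: fails
  j=5: holds
First hit at j=5, so smallest k = 5-2 = 3.

3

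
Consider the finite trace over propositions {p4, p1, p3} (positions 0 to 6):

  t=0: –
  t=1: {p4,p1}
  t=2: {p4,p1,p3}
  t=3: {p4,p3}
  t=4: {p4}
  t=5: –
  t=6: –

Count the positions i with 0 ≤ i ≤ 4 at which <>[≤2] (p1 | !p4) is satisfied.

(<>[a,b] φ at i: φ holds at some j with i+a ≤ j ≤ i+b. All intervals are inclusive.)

5

Evaluate at each i in [0,4]:
  i=0: ✓ (witness j=0)
  i=1: ✓ (witness j=1)
  i=2: ✓ (witness j=2)
  i=3: ✓ (witness j=5)
  i=4: ✓ (witness j=5)
Positions where it holds: {0, 1, 2, 3, 4} → 5.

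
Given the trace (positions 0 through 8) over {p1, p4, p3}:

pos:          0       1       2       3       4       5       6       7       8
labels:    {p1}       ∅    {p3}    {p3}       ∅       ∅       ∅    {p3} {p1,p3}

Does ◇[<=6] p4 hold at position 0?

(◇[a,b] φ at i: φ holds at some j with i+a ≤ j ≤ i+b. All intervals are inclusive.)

Does not hold

Check p4 at each j in [0,6]:
  j=0: false
  j=1: false
  j=2: false
  j=3: false
  j=4: false
  j=5: false
  j=6: false
No position in the window satisfies it → formula fails.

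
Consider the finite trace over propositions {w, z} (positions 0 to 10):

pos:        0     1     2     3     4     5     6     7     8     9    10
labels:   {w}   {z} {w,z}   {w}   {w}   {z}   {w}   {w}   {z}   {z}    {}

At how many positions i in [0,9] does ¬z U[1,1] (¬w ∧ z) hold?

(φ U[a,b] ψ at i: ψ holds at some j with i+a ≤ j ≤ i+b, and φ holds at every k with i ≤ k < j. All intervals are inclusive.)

Evaluate at each i in [0,9]:
  i=0: ✓ (rhs at j=1; lhs holds on [0,0])
  i=1: ✗ (no rhs in [2,2])
  i=2: ✗ (no rhs in [3,3])
  i=3: ✗ (no rhs in [4,4])
  i=4: ✓ (rhs at j=5; lhs holds on [4,4])
  i=5: ✗ (no rhs in [6,6])
  i=6: ✗ (no rhs in [7,7])
  i=7: ✓ (rhs at j=8; lhs holds on [7,7])
  i=8: ✗ (lhs fails at k=8 before rhs at j=9)
  i=9: ✗ (no rhs in [10,10])
Positions where it holds: {0, 4, 7} → 3.

3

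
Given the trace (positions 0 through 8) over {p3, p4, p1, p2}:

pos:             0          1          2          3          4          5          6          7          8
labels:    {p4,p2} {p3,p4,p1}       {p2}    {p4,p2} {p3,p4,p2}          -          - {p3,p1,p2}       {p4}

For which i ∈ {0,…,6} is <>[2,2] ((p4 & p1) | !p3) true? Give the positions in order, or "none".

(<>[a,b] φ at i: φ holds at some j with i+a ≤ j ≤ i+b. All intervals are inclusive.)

Evaluate at each i in [0,6]:
  i=0: ✓ (witness j=2)
  i=1: ✓ (witness j=3)
  i=2: ✗ (none in [4,4])
  i=3: ✓ (witness j=5)
  i=4: ✓ (witness j=6)
  i=5: ✗ (none in [7,7])
  i=6: ✓ (witness j=8)

0, 1, 3, 4, 6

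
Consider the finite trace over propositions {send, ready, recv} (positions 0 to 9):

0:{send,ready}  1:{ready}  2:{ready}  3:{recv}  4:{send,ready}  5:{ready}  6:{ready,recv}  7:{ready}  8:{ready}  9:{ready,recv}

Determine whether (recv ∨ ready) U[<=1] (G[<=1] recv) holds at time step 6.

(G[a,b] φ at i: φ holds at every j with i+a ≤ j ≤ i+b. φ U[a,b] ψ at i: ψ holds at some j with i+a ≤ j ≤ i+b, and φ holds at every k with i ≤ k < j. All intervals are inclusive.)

Need some j in [6,7] with G[<=1] recv, and (recv ∨ ready) at every k in [6,j-1].
  j=6: G[<=1] recv — fails at 7.
  j=7: G[<=1] recv — fails at 7.
No j in the window works → until fails.

No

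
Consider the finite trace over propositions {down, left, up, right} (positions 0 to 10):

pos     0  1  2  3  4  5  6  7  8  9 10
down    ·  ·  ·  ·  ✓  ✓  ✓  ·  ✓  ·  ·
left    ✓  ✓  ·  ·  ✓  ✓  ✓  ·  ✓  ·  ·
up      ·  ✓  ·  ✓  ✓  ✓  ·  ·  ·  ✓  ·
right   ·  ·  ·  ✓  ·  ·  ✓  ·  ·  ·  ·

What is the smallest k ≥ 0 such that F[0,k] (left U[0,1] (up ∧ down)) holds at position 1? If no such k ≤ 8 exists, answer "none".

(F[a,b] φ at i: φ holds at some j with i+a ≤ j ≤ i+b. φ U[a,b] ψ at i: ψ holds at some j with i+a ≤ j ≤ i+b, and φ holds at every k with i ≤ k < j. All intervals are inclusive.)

Scan j = 1,2,… for (left U[0,1] (up ∧ down)):
  j=1: fails
  j=2: fails
  j=3: fails
  j=4: holds
First hit at j=4, so smallest k = 4-1 = 3.

3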